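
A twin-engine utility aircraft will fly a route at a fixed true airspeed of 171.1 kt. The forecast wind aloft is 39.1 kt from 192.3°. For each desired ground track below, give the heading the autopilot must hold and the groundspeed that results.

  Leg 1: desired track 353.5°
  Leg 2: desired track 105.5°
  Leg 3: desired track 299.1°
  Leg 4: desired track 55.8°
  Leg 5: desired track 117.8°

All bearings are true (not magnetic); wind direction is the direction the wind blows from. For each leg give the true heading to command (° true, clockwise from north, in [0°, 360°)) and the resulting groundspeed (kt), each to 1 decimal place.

Leg 1: desired track 353.5°; wind correction -4.2° → command heading 349.3°, groundspeed 207.6 kt
Leg 2: desired track 105.5°; wind correction +13.2° → command heading 118.7°, groundspeed 164.4 kt
Leg 3: desired track 299.1°; wind correction -12.6° → command heading 286.5°, groundspeed 178.3 kt
Leg 4: desired track 55.8°; wind correction +9.1° → command heading 64.9°, groundspeed 197.3 kt
Leg 5: desired track 117.8°; wind correction +12.7° → command heading 130.5°, groundspeed 156.5 kt

Leg 1: heading=349.3°, groundspeed=207.6 kt
Leg 2: heading=118.7°, groundspeed=164.4 kt
Leg 3: heading=286.5°, groundspeed=178.3 kt
Leg 4: heading=64.9°, groundspeed=197.3 kt
Leg 5: heading=130.5°, groundspeed=156.5 kt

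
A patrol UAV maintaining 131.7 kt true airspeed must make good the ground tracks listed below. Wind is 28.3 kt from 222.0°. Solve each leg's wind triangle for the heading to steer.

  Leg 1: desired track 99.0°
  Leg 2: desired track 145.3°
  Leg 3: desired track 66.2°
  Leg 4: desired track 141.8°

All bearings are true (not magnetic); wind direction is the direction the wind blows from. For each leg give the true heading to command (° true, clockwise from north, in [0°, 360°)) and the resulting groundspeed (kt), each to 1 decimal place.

Leg 1: desired track 99.0°; wind correction +10.4° → command heading 109.4°, groundspeed 145.0 kt
Leg 2: desired track 145.3°; wind correction +12.1° → command heading 157.4°, groundspeed 122.3 kt
Leg 3: desired track 66.2°; wind correction +5.1° → command heading 71.3°, groundspeed 157.0 kt
Leg 4: desired track 141.8°; wind correction +12.2° → command heading 154.0°, groundspeed 123.9 kt

Leg 1: heading=109.4°, groundspeed=145.0 kt
Leg 2: heading=157.4°, groundspeed=122.3 kt
Leg 3: heading=71.3°, groundspeed=157.0 kt
Leg 4: heading=154.0°, groundspeed=123.9 kt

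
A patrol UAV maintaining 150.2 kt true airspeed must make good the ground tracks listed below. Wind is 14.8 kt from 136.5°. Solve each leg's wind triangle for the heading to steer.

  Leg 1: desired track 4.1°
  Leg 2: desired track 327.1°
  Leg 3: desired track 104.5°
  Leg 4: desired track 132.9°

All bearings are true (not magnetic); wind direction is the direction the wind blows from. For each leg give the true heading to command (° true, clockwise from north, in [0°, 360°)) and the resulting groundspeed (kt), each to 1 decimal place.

Leg 1: desired track 4.1°; wind correction +4.2° → command heading 8.3°, groundspeed 159.8 kt
Leg 2: desired track 327.1°; wind correction +1.0° → command heading 328.1°, groundspeed 164.7 kt
Leg 3: desired track 104.5°; wind correction +3.0° → command heading 107.5°, groundspeed 137.4 kt
Leg 4: desired track 132.9°; wind correction +0.4° → command heading 133.3°, groundspeed 135.4 kt

Leg 1: heading=8.3°, groundspeed=159.8 kt
Leg 2: heading=328.1°, groundspeed=164.7 kt
Leg 3: heading=107.5°, groundspeed=137.4 kt
Leg 4: heading=133.3°, groundspeed=135.4 kt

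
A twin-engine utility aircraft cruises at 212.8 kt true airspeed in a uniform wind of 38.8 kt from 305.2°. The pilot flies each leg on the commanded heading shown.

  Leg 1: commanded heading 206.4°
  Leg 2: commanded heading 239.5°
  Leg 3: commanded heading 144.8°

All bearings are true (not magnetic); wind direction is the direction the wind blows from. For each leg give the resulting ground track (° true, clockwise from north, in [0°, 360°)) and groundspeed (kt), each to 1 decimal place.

Leg 1: heading 206.4°; drift -9.9° → track 196.5°, groundspeed 222.1 kt
Leg 2: heading 239.5°; drift -10.2° → track 229.3°, groundspeed 200.0 kt
Leg 3: heading 144.8°; drift -3.0° → track 141.8°, groundspeed 249.7 kt

Leg 1: track=196.5°, groundspeed=222.1 kt
Leg 2: track=229.3°, groundspeed=200.0 kt
Leg 3: track=141.8°, groundspeed=249.7 kt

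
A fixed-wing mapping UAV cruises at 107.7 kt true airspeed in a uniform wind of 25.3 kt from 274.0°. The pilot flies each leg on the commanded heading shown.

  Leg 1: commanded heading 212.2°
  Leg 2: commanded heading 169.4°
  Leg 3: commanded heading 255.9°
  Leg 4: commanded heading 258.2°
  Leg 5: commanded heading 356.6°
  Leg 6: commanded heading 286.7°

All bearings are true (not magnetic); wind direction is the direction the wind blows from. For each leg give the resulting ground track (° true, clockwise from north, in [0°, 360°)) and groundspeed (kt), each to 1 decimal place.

Leg 1: heading 212.2°; drift -13.1° → track 199.1°, groundspeed 98.3 kt
Leg 2: heading 169.4°; drift -12.1° → track 157.3°, groundspeed 116.7 kt
Leg 3: heading 255.9°; drift -5.4° → track 250.5°, groundspeed 84.0 kt
Leg 4: heading 258.2°; drift -4.7° → track 253.5°, groundspeed 83.6 kt
Leg 5: heading 356.6°; drift +13.5° → track 10.1°, groundspeed 107.4 kt
Leg 6: heading 286.7°; drift +3.8° → track 290.5°, groundspeed 83.2 kt

Leg 1: track=199.1°, groundspeed=98.3 kt
Leg 2: track=157.3°, groundspeed=116.7 kt
Leg 3: track=250.5°, groundspeed=84.0 kt
Leg 4: track=253.5°, groundspeed=83.6 kt
Leg 5: track=10.1°, groundspeed=107.4 kt
Leg 6: track=290.5°, groundspeed=83.2 kt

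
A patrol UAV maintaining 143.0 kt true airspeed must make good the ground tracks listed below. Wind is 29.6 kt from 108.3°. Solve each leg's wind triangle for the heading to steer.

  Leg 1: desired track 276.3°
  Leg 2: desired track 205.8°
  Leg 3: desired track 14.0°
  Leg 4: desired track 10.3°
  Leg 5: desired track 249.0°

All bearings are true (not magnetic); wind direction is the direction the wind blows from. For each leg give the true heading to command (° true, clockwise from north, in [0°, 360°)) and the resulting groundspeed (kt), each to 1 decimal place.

Leg 1: desired track 276.3°; wind correction -2.5° → command heading 273.8°, groundspeed 171.8 kt
Leg 2: desired track 205.8°; wind correction -11.8° → command heading 194.0°, groundspeed 143.8 kt
Leg 3: desired track 14.0°; wind correction +11.9° → command heading 25.9°, groundspeed 142.1 kt
Leg 4: desired track 10.3°; wind correction +11.8° → command heading 22.1°, groundspeed 144.1 kt
Leg 5: desired track 249.0°; wind correction -7.5° → command heading 241.5°, groundspeed 164.7 kt

Leg 1: heading=273.8°, groundspeed=171.8 kt
Leg 2: heading=194.0°, groundspeed=143.8 kt
Leg 3: heading=25.9°, groundspeed=142.1 kt
Leg 4: heading=22.1°, groundspeed=144.1 kt
Leg 5: heading=241.5°, groundspeed=164.7 kt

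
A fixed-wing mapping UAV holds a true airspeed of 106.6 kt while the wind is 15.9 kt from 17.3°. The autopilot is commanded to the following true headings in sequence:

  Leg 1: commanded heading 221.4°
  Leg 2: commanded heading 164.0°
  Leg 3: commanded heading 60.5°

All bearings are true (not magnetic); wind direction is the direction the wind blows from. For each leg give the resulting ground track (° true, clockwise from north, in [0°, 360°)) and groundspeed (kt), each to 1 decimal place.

Leg 1: track=218.3°, groundspeed=121.3 kt
Leg 2: track=168.2°, groundspeed=120.2 kt
Leg 3: track=67.0°, groundspeed=95.6 kt

Leg 1: heading 221.4°; drift -3.1° → track 218.3°, groundspeed 121.3 kt
Leg 2: heading 164.0°; drift +4.2° → track 168.2°, groundspeed 120.2 kt
Leg 3: heading 60.5°; drift +6.5° → track 67.0°, groundspeed 95.6 kt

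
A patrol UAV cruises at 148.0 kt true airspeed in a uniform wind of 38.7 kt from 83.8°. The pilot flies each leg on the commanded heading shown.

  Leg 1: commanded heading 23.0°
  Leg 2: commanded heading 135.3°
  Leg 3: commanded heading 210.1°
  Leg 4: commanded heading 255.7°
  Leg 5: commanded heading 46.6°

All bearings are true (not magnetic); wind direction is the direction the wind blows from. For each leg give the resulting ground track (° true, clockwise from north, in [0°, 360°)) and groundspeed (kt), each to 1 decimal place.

Leg 1: heading 23.0°; drift -14.7° → track 8.3°, groundspeed 133.5 kt
Leg 2: heading 135.3°; drift +13.7° → track 149.0°, groundspeed 127.6 kt
Leg 3: heading 210.1°; drift +10.3° → track 220.4°, groundspeed 173.7 kt
Leg 4: heading 255.7°; drift +1.7° → track 257.4°, groundspeed 186.4 kt
Leg 5: heading 46.6°; drift -11.3° → track 35.3°, groundspeed 119.5 kt

Leg 1: track=8.3°, groundspeed=133.5 kt
Leg 2: track=149.0°, groundspeed=127.6 kt
Leg 3: track=220.4°, groundspeed=173.7 kt
Leg 4: track=257.4°, groundspeed=186.4 kt
Leg 5: track=35.3°, groundspeed=119.5 kt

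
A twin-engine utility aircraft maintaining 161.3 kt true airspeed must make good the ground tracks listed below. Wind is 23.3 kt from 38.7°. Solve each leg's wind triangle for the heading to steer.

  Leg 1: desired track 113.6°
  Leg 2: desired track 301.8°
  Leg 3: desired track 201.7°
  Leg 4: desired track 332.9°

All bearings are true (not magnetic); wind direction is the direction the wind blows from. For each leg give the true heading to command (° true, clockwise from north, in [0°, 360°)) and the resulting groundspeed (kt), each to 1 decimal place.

Leg 1: desired track 113.6°; wind correction -8.0° → command heading 105.6°, groundspeed 153.7 kt
Leg 2: desired track 301.8°; wind correction +8.2° → command heading 310.0°, groundspeed 162.4 kt
Leg 3: desired track 201.7°; wind correction -2.4° → command heading 199.3°, groundspeed 183.4 kt
Leg 4: desired track 332.9°; wind correction +7.6° → command heading 340.5°, groundspeed 150.3 kt

Leg 1: heading=105.6°, groundspeed=153.7 kt
Leg 2: heading=310.0°, groundspeed=162.4 kt
Leg 3: heading=199.3°, groundspeed=183.4 kt
Leg 4: heading=340.5°, groundspeed=150.3 kt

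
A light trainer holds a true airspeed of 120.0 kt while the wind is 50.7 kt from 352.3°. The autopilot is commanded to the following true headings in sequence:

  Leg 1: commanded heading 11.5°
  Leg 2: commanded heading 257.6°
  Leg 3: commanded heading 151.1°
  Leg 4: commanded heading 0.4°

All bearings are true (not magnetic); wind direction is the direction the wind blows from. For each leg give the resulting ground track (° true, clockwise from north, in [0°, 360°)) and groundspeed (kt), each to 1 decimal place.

Leg 1: heading 11.5°; drift +13.0° → track 24.5°, groundspeed 74.0 kt
Leg 2: heading 257.6°; drift -22.1° → track 235.5°, groundspeed 134.0 kt
Leg 3: heading 151.1°; drift +6.3° → track 157.4°, groundspeed 168.3 kt
Leg 4: heading 0.4°; drift +5.8° → track 6.2°, groundspeed 70.2 kt

Leg 1: track=24.5°, groundspeed=74.0 kt
Leg 2: track=235.5°, groundspeed=134.0 kt
Leg 3: track=157.4°, groundspeed=168.3 kt
Leg 4: track=6.2°, groundspeed=70.2 kt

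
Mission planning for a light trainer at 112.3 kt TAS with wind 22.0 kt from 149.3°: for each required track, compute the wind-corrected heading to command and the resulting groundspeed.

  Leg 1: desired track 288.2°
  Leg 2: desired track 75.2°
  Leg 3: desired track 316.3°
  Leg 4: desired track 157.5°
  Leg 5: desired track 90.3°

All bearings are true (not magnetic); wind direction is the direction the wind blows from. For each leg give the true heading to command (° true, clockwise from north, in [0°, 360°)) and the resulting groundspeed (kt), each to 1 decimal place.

Leg 1: desired track 288.2°; wind correction -7.4° → command heading 280.8°, groundspeed 127.9 kt
Leg 2: desired track 75.2°; wind correction +10.9° → command heading 86.1°, groundspeed 104.3 kt
Leg 3: desired track 316.3°; wind correction -2.5° → command heading 313.8°, groundspeed 133.6 kt
Leg 4: desired track 157.5°; wind correction -1.6° → command heading 155.9°, groundspeed 90.5 kt
Leg 5: desired track 90.3°; wind correction +9.7° → command heading 100.0°, groundspeed 99.4 kt

Leg 1: heading=280.8°, groundspeed=127.9 kt
Leg 2: heading=86.1°, groundspeed=104.3 kt
Leg 3: heading=313.8°, groundspeed=133.6 kt
Leg 4: heading=155.9°, groundspeed=90.5 kt
Leg 5: heading=100.0°, groundspeed=99.4 kt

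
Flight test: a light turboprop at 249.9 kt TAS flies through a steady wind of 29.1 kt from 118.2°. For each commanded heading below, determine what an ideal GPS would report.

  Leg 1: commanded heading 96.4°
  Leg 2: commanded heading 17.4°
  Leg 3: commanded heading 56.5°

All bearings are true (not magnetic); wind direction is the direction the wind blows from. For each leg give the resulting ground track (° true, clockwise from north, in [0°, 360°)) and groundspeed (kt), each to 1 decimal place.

Leg 1: track=93.6°, groundspeed=223.1 kt
Leg 2: track=11.0°, groundspeed=256.9 kt
Leg 3: track=50.3°, groundspeed=237.5 kt

Leg 1: heading 96.4°; drift -2.8° → track 93.6°, groundspeed 223.1 kt
Leg 2: heading 17.4°; drift -6.4° → track 11.0°, groundspeed 256.9 kt
Leg 3: heading 56.5°; drift -6.2° → track 50.3°, groundspeed 237.5 kt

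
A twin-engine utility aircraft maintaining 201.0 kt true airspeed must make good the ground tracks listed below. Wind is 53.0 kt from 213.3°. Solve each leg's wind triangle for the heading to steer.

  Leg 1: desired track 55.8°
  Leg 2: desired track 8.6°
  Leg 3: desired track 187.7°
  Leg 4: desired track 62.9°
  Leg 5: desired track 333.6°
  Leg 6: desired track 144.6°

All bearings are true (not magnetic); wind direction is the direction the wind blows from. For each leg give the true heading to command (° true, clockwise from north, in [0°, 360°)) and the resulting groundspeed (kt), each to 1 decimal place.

Leg 1: heading=61.6°, groundspeed=248.9 kt
Leg 2: heading=2.3°, groundspeed=247.9 kt
Leg 3: heading=194.2°, groundspeed=151.9 kt
Leg 4: heading=70.4°, groundspeed=245.4 kt
Leg 5: heading=320.4°, groundspeed=222.5 kt
Leg 6: heading=158.8°, groundspeed=175.6 kt

Leg 1: desired track 55.8°; wind correction +5.8° → command heading 61.6°, groundspeed 248.9 kt
Leg 2: desired track 8.6°; wind correction -6.3° → command heading 2.3°, groundspeed 247.9 kt
Leg 3: desired track 187.7°; wind correction +6.5° → command heading 194.2°, groundspeed 151.9 kt
Leg 4: desired track 62.9°; wind correction +7.5° → command heading 70.4°, groundspeed 245.4 kt
Leg 5: desired track 333.6°; wind correction -13.2° → command heading 320.4°, groundspeed 222.5 kt
Leg 6: desired track 144.6°; wind correction +14.2° → command heading 158.8°, groundspeed 175.6 kt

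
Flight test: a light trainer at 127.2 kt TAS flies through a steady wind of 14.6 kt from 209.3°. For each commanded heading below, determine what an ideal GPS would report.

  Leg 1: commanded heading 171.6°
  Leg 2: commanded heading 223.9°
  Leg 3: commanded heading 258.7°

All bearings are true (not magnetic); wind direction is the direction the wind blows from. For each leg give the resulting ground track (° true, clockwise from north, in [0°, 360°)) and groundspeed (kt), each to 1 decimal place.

Leg 1: track=167.2°, groundspeed=116.0 kt
Leg 2: track=225.8°, groundspeed=113.1 kt
Leg 3: track=264.1°, groundspeed=118.2 kt

Leg 1: heading 171.6°; drift -4.4° → track 167.2°, groundspeed 116.0 kt
Leg 2: heading 223.9°; drift +1.9° → track 225.8°, groundspeed 113.1 kt
Leg 3: heading 258.7°; drift +5.4° → track 264.1°, groundspeed 118.2 kt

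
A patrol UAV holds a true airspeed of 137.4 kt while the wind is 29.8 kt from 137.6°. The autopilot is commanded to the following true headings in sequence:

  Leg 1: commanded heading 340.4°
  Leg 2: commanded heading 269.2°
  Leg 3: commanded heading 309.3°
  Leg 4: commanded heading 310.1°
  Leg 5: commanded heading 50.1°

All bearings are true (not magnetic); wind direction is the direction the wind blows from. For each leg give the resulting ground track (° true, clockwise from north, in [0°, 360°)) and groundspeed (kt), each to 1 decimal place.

Leg 1: track=336.4°, groundspeed=165.3 kt
Leg 2: track=277.3°, groundspeed=158.8 kt
Leg 3: track=310.8°, groundspeed=166.9 kt
Leg 4: track=311.4°, groundspeed=167.0 kt
Leg 5: track=37.8°, groundspeed=139.3 kt

Leg 1: heading 340.4°; drift -4.0° → track 336.4°, groundspeed 165.3 kt
Leg 2: heading 269.2°; drift +8.1° → track 277.3°, groundspeed 158.8 kt
Leg 3: heading 309.3°; drift +1.5° → track 310.8°, groundspeed 166.9 kt
Leg 4: heading 310.1°; drift +1.3° → track 311.4°, groundspeed 167.0 kt
Leg 5: heading 50.1°; drift -12.3° → track 37.8°, groundspeed 139.3 kt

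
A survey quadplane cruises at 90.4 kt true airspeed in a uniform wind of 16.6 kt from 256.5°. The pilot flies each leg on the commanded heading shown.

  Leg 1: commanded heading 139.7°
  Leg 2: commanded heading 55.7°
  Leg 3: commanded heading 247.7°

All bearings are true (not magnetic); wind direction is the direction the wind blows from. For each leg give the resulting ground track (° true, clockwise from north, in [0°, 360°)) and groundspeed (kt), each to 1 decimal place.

Leg 1: track=131.1°, groundspeed=99.0 kt
Leg 2: track=58.9°, groundspeed=106.1 kt
Leg 3: track=245.7°, groundspeed=74.0 kt

Leg 1: heading 139.7°; drift -8.6° → track 131.1°, groundspeed 99.0 kt
Leg 2: heading 55.7°; drift +3.2° → track 58.9°, groundspeed 106.1 kt
Leg 3: heading 247.7°; drift -2.0° → track 245.7°, groundspeed 74.0 kt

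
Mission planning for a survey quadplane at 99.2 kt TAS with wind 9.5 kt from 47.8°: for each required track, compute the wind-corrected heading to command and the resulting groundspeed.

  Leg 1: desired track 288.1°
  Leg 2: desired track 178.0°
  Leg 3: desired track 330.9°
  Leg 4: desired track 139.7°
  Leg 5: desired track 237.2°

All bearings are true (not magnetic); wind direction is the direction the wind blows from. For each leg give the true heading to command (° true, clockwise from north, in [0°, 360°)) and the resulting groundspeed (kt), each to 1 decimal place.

Leg 1: heading=292.9°, groundspeed=103.6 kt
Leg 2: heading=173.8°, groundspeed=105.1 kt
Leg 3: heading=336.3°, groundspeed=96.6 kt
Leg 4: heading=134.2°, groundspeed=99.1 kt
Leg 5: heading=238.1°, groundspeed=108.6 kt

Leg 1: desired track 288.1°; wind correction +4.8° → command heading 292.9°, groundspeed 103.6 kt
Leg 2: desired track 178.0°; wind correction -4.2° → command heading 173.8°, groundspeed 105.1 kt
Leg 3: desired track 330.9°; wind correction +5.4° → command heading 336.3°, groundspeed 96.6 kt
Leg 4: desired track 139.7°; wind correction -5.5° → command heading 134.2°, groundspeed 99.1 kt
Leg 5: desired track 237.2°; wind correction +0.9° → command heading 238.1°, groundspeed 108.6 kt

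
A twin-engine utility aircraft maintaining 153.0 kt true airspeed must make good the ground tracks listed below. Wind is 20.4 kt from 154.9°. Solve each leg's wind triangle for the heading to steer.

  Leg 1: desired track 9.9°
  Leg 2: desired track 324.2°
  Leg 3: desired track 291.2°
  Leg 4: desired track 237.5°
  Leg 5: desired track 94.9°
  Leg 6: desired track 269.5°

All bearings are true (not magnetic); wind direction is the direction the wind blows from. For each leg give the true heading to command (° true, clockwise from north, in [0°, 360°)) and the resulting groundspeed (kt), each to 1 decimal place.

Leg 1: heading=14.3°, groundspeed=169.3 kt
Leg 2: heading=322.8°, groundspeed=173.0 kt
Leg 3: heading=285.9°, groundspeed=167.1 kt
Leg 4: heading=229.9°, groundspeed=149.0 kt
Leg 5: heading=101.5°, groundspeed=141.8 kt
Leg 6: heading=262.5°, groundspeed=160.4 kt

Leg 1: desired track 9.9°; wind correction +4.4° → command heading 14.3°, groundspeed 169.3 kt
Leg 2: desired track 324.2°; wind correction -1.4° → command heading 322.8°, groundspeed 173.0 kt
Leg 3: desired track 291.2°; wind correction -5.3° → command heading 285.9°, groundspeed 167.1 kt
Leg 4: desired track 237.5°; wind correction -7.6° → command heading 229.9°, groundspeed 149.0 kt
Leg 5: desired track 94.9°; wind correction +6.6° → command heading 101.5°, groundspeed 141.8 kt
Leg 6: desired track 269.5°; wind correction -7.0° → command heading 262.5°, groundspeed 160.4 kt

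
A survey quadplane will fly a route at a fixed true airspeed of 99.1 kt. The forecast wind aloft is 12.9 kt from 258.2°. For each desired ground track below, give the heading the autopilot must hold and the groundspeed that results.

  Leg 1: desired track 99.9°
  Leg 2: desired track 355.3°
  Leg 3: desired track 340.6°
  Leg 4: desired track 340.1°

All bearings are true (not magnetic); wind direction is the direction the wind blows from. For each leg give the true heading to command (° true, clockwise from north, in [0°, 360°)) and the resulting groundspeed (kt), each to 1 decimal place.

Leg 1: desired track 99.9°; wind correction +2.8° → command heading 102.7°, groundspeed 111.0 kt
Leg 2: desired track 355.3°; wind correction -7.4° → command heading 347.9°, groundspeed 99.9 kt
Leg 3: desired track 340.6°; wind correction -7.4° → command heading 333.2°, groundspeed 96.6 kt
Leg 4: desired track 340.1°; wind correction -7.4° → command heading 332.7°, groundspeed 96.5 kt

Leg 1: heading=102.7°, groundspeed=111.0 kt
Leg 2: heading=347.9°, groundspeed=99.9 kt
Leg 3: heading=333.2°, groundspeed=96.6 kt
Leg 4: heading=332.7°, groundspeed=96.5 kt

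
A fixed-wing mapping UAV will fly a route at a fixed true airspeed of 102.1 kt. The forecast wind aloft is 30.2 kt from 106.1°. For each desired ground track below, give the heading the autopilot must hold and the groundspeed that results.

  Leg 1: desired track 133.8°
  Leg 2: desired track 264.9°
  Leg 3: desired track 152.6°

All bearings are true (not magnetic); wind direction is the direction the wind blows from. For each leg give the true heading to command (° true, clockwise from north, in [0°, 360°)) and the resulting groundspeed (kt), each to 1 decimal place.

Leg 1: desired track 133.8°; wind correction -7.9° → command heading 125.9°, groundspeed 74.4 kt
Leg 2: desired track 264.9°; wind correction -6.1° → command heading 258.8°, groundspeed 129.7 kt
Leg 3: desired track 152.6°; wind correction -12.4° → command heading 140.2°, groundspeed 78.9 kt

Leg 1: heading=125.9°, groundspeed=74.4 kt
Leg 2: heading=258.8°, groundspeed=129.7 kt
Leg 3: heading=140.2°, groundspeed=78.9 kt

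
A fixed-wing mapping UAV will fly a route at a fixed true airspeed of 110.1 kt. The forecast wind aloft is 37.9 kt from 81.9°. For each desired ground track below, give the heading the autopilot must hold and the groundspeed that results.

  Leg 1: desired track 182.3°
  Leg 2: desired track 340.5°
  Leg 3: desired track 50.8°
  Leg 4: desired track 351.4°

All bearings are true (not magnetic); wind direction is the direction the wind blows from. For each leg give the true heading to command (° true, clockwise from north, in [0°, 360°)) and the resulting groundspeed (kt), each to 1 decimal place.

Leg 1: heading=162.5°, groundspeed=110.4 kt
Leg 2: heading=0.2°, groundspeed=111.1 kt
Leg 3: heading=61.0°, groundspeed=75.9 kt
Leg 4: heading=11.5°, groundspeed=103.7 kt

Leg 1: desired track 182.3°; wind correction -19.8° → command heading 162.5°, groundspeed 110.4 kt
Leg 2: desired track 340.5°; wind correction +19.7° → command heading 0.2°, groundspeed 111.1 kt
Leg 3: desired track 50.8°; wind correction +10.2° → command heading 61.0°, groundspeed 75.9 kt
Leg 4: desired track 351.4°; wind correction +20.1° → command heading 11.5°, groundspeed 103.7 kt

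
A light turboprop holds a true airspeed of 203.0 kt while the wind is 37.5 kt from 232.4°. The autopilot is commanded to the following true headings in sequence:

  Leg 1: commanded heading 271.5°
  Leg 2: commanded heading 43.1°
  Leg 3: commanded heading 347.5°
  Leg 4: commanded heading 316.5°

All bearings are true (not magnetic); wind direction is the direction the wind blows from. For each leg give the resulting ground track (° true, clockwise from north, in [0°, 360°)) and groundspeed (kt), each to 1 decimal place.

Leg 1: track=279.2°, groundspeed=175.5 kt
Leg 2: track=44.5°, groundspeed=240.1 kt
Leg 3: track=356.3°, groundspeed=221.5 kt
Leg 4: track=327.1°, groundspeed=202.6 kt

Leg 1: heading 271.5°; drift +7.7° → track 279.2°, groundspeed 175.5 kt
Leg 2: heading 43.1°; drift +1.4° → track 44.5°, groundspeed 240.1 kt
Leg 3: heading 347.5°; drift +8.8° → track 356.3°, groundspeed 221.5 kt
Leg 4: heading 316.5°; drift +10.6° → track 327.1°, groundspeed 202.6 kt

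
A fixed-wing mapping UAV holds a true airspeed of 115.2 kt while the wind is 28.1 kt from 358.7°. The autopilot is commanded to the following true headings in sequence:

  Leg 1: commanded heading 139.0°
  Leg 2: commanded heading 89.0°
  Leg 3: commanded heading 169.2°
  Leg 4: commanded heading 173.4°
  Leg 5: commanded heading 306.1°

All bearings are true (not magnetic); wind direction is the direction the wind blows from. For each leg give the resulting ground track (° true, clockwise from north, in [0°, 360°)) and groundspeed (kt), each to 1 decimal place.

Leg 1: track=146.5°, groundspeed=138.0 kt
Leg 2: track=102.7°, groundspeed=118.7 kt
Leg 3: track=171.1°, groundspeed=143.0 kt
Leg 4: track=174.4°, groundspeed=143.2 kt
Leg 5: track=293.3°, groundspeed=100.6 kt

Leg 1: heading 139.0°; drift +7.5° → track 146.5°, groundspeed 138.0 kt
Leg 2: heading 89.0°; drift +13.7° → track 102.7°, groundspeed 118.7 kt
Leg 3: heading 169.2°; drift +1.9° → track 171.1°, groundspeed 143.0 kt
Leg 4: heading 173.4°; drift +1.0° → track 174.4°, groundspeed 143.2 kt
Leg 5: heading 306.1°; drift -12.8° → track 293.3°, groundspeed 100.6 kt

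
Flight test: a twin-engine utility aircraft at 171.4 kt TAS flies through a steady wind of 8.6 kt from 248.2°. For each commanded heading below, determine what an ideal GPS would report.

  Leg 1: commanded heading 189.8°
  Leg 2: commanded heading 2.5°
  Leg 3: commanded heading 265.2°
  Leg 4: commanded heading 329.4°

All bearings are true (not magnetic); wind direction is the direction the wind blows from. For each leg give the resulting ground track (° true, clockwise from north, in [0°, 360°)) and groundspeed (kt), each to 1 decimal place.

Leg 1: heading 189.8°; drift -2.5° → track 187.3°, groundspeed 167.1 kt
Leg 2: heading 2.5°; drift +2.6° → track 5.1°, groundspeed 175.1 kt
Leg 3: heading 265.2°; drift +0.9° → track 266.1°, groundspeed 163.2 kt
Leg 4: heading 329.4°; drift +2.9° → track 332.3°, groundspeed 170.3 kt

Leg 1: track=187.3°, groundspeed=167.1 kt
Leg 2: track=5.1°, groundspeed=175.1 kt
Leg 3: track=266.1°, groundspeed=163.2 kt
Leg 4: track=332.3°, groundspeed=170.3 kt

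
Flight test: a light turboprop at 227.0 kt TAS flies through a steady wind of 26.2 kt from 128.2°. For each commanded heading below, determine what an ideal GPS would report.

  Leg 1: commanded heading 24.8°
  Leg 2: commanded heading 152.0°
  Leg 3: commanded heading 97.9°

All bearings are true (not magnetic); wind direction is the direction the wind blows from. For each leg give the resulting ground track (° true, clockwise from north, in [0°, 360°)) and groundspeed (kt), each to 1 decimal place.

Leg 1: heading 24.8°; drift -6.2° → track 18.6°, groundspeed 234.5 kt
Leg 2: heading 152.0°; drift +3.0° → track 155.0°, groundspeed 203.3 kt
Leg 3: heading 97.9°; drift -3.7° → track 94.2°, groundspeed 204.8 kt

Leg 1: track=18.6°, groundspeed=234.5 kt
Leg 2: track=155.0°, groundspeed=203.3 kt
Leg 3: track=94.2°, groundspeed=204.8 kt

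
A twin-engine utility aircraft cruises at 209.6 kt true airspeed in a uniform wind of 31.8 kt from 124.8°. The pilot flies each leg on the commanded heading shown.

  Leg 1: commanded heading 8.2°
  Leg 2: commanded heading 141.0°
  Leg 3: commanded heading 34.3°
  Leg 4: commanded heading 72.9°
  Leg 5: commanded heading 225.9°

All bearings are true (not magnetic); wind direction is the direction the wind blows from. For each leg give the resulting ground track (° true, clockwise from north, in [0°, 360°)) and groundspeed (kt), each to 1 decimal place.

Leg 1: heading 8.2°; drift -7.2° → track 1.0°, groundspeed 225.6 kt
Leg 2: heading 141.0°; drift +2.8° → track 143.8°, groundspeed 179.3 kt
Leg 3: heading 34.3°; drift -8.6° → track 25.7°, groundspeed 212.3 kt
Leg 4: heading 72.9°; drift -7.5° → track 65.4°, groundspeed 191.6 kt
Leg 5: heading 225.9°; drift +8.2° → track 234.1°, groundspeed 218.0 kt

Leg 1: track=1.0°, groundspeed=225.6 kt
Leg 2: track=143.8°, groundspeed=179.3 kt
Leg 3: track=25.7°, groundspeed=212.3 kt
Leg 4: track=65.4°, groundspeed=191.6 kt
Leg 5: track=234.1°, groundspeed=218.0 kt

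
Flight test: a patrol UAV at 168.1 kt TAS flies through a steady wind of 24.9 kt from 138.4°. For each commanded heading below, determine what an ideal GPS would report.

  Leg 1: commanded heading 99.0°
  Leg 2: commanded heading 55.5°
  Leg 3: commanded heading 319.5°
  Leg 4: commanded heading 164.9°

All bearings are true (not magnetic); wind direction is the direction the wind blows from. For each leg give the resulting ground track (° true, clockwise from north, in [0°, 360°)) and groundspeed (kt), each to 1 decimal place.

Leg 1: track=92.9°, groundspeed=149.7 kt
Leg 2: track=47.0°, groundspeed=166.9 kt
Leg 3: track=319.4°, groundspeed=193.0 kt
Leg 4: track=169.3°, groundspeed=146.2 kt

Leg 1: heading 99.0°; drift -6.1° → track 92.9°, groundspeed 149.7 kt
Leg 2: heading 55.5°; drift -8.5° → track 47.0°, groundspeed 166.9 kt
Leg 3: heading 319.5°; drift -0.1° → track 319.4°, groundspeed 193.0 kt
Leg 4: heading 164.9°; drift +4.4° → track 169.3°, groundspeed 146.2 kt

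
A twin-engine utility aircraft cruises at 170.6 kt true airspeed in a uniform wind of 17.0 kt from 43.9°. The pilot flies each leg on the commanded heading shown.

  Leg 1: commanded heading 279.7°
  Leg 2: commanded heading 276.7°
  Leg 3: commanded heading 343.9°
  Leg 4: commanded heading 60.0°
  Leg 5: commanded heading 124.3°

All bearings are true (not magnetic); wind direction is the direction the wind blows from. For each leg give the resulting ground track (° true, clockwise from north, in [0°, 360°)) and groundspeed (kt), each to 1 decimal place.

Leg 1: heading 279.7°; drift -4.5° → track 275.2°, groundspeed 180.7 kt
Leg 2: heading 276.7°; drift -4.3° → track 272.4°, groundspeed 181.4 kt
Leg 3: heading 343.9°; drift -5.2° → track 338.7°, groundspeed 162.8 kt
Leg 4: heading 60.0°; drift +1.8° → track 61.8°, groundspeed 154.3 kt
Leg 5: heading 124.3°; drift +5.7° → track 130.0°, groundspeed 168.6 kt

Leg 1: track=275.2°, groundspeed=180.7 kt
Leg 2: track=272.4°, groundspeed=181.4 kt
Leg 3: track=338.7°, groundspeed=162.8 kt
Leg 4: track=61.8°, groundspeed=154.3 kt
Leg 5: track=130.0°, groundspeed=168.6 kt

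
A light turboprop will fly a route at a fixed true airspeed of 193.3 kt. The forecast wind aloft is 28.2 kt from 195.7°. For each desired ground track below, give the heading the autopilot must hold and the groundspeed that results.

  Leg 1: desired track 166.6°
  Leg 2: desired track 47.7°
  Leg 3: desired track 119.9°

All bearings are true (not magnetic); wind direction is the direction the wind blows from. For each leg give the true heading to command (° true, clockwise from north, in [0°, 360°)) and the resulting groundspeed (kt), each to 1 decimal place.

Leg 1: desired track 166.6°; wind correction +4.1° → command heading 170.7°, groundspeed 168.2 kt
Leg 2: desired track 47.7°; wind correction +4.4° → command heading 52.1°, groundspeed 216.6 kt
Leg 3: desired track 119.9°; wind correction +8.1° → command heading 128.0°, groundspeed 184.4 kt

Leg 1: heading=170.7°, groundspeed=168.2 kt
Leg 2: heading=52.1°, groundspeed=216.6 kt
Leg 3: heading=128.0°, groundspeed=184.4 kt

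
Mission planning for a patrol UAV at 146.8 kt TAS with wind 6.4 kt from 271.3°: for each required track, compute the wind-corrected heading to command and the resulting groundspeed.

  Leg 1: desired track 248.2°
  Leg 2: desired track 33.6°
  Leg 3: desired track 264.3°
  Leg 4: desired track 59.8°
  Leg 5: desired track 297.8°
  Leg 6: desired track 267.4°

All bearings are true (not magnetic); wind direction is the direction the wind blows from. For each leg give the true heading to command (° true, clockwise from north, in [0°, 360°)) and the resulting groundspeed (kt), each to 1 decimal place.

Leg 1: desired track 248.2°; wind correction +1.0° → command heading 249.2°, groundspeed 140.9 kt
Leg 2: desired track 33.6°; wind correction -2.1° → command heading 31.5°, groundspeed 150.1 kt
Leg 3: desired track 264.3°; wind correction +0.3° → command heading 264.6°, groundspeed 140.4 kt
Leg 4: desired track 59.8°; wind correction -1.3° → command heading 58.5°, groundspeed 152.2 kt
Leg 5: desired track 297.8°; wind correction -1.1° → command heading 296.7°, groundspeed 141.0 kt
Leg 6: desired track 267.4°; wind correction +0.2° → command heading 267.6°, groundspeed 140.4 kt

Leg 1: heading=249.2°, groundspeed=140.9 kt
Leg 2: heading=31.5°, groundspeed=150.1 kt
Leg 3: heading=264.6°, groundspeed=140.4 kt
Leg 4: heading=58.5°, groundspeed=152.2 kt
Leg 5: heading=296.7°, groundspeed=141.0 kt
Leg 6: heading=267.6°, groundspeed=140.4 kt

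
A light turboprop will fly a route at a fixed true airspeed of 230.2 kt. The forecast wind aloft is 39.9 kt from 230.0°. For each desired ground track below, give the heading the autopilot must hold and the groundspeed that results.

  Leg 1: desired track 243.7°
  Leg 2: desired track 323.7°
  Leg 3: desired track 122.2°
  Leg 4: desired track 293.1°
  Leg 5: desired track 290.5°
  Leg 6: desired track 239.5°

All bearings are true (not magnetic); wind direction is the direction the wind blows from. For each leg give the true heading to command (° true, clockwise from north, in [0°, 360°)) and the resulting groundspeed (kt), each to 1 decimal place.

Leg 1: desired track 243.7°; wind correction -2.4° → command heading 241.3°, groundspeed 191.2 kt
Leg 2: desired track 323.7°; wind correction -10.0° → command heading 313.7°, groundspeed 229.3 kt
Leg 3: desired track 122.2°; wind correction +9.5° → command heading 131.7°, groundspeed 239.2 kt
Leg 4: desired track 293.1°; wind correction -8.9° → command heading 284.2°, groundspeed 209.4 kt
Leg 5: desired track 290.5°; wind correction -8.7° → command heading 281.8°, groundspeed 207.9 kt
Leg 6: desired track 239.5°; wind correction -1.6° → command heading 237.9°, groundspeed 190.8 kt

Leg 1: heading=241.3°, groundspeed=191.2 kt
Leg 2: heading=313.7°, groundspeed=229.3 kt
Leg 3: heading=131.7°, groundspeed=239.2 kt
Leg 4: heading=284.2°, groundspeed=209.4 kt
Leg 5: heading=281.8°, groundspeed=207.9 kt
Leg 6: heading=237.9°, groundspeed=190.8 kt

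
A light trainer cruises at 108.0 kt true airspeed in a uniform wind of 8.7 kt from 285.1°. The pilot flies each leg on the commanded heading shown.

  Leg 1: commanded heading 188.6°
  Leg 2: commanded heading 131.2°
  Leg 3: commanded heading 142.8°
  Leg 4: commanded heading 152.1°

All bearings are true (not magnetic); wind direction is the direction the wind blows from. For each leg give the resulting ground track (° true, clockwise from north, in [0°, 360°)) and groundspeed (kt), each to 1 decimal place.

Leg 1: heading 188.6°; drift -4.5° → track 184.1°, groundspeed 109.3 kt
Leg 2: heading 131.2°; drift -1.9° → track 129.3°, groundspeed 115.9 kt
Leg 3: heading 142.8°; drift -2.7° → track 140.1°, groundspeed 115.0 kt
Leg 4: heading 152.1°; drift -3.2° → track 148.9°, groundspeed 114.1 kt

Leg 1: track=184.1°, groundspeed=109.3 kt
Leg 2: track=129.3°, groundspeed=115.9 kt
Leg 3: track=140.1°, groundspeed=115.0 kt
Leg 4: track=148.9°, groundspeed=114.1 kt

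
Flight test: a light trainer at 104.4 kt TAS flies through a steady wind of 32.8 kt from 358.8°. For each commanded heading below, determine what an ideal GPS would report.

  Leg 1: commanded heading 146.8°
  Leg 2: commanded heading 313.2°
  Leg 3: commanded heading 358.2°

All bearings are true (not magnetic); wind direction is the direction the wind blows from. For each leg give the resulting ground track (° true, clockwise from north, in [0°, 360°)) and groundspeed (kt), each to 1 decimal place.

Leg 1: track=154.3°, groundspeed=133.4 kt
Leg 2: track=297.1°, groundspeed=84.8 kt
Leg 3: track=357.9°, groundspeed=71.6 kt

Leg 1: heading 146.8°; drift +7.5° → track 154.3°, groundspeed 133.4 kt
Leg 2: heading 313.2°; drift -16.1° → track 297.1°, groundspeed 84.8 kt
Leg 3: heading 358.2°; drift -0.3° → track 357.9°, groundspeed 71.6 kt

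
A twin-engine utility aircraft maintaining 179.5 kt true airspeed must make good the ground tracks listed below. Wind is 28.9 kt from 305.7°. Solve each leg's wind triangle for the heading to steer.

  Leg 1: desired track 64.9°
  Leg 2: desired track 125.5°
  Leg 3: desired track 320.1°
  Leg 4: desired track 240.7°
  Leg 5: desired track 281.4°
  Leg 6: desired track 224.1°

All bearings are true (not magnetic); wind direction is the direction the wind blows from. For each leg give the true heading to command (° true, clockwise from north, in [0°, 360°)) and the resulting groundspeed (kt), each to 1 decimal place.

Leg 1: desired track 64.9°; wind correction -8.1° → command heading 56.8°, groundspeed 191.8 kt
Leg 2: desired track 125.5°; wind correction +0.0° → command heading 125.5°, groundspeed 208.4 kt
Leg 3: desired track 320.1°; wind correction -2.3° → command heading 317.8°, groundspeed 151.4 kt
Leg 4: desired track 240.7°; wind correction +8.4° → command heading 249.1°, groundspeed 165.4 kt
Leg 5: desired track 281.4°; wind correction +3.8° → command heading 285.2°, groundspeed 152.8 kt
Leg 6: desired track 224.1°; wind correction +9.2° → command heading 233.3°, groundspeed 173.0 kt

Leg 1: heading=56.8°, groundspeed=191.8 kt
Leg 2: heading=125.5°, groundspeed=208.4 kt
Leg 3: heading=317.8°, groundspeed=151.4 kt
Leg 4: heading=249.1°, groundspeed=165.4 kt
Leg 5: heading=285.2°, groundspeed=152.8 kt
Leg 6: heading=233.3°, groundspeed=173.0 kt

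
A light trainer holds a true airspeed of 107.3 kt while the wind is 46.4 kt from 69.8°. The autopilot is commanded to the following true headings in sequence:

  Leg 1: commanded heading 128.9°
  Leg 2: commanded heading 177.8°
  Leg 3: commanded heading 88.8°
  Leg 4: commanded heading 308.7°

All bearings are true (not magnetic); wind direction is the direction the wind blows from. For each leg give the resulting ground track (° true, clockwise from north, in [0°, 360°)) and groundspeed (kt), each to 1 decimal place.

Leg 1: track=154.4°, groundspeed=92.5 kt
Leg 2: track=197.7°, groundspeed=129.4 kt
Leg 3: track=102.2°, groundspeed=65.2 kt
Leg 4: track=291.9°, groundspeed=137.1 kt

Leg 1: heading 128.9°; drift +25.5° → track 154.4°, groundspeed 92.5 kt
Leg 2: heading 177.8°; drift +19.9° → track 197.7°, groundspeed 129.4 kt
Leg 3: heading 88.8°; drift +13.4° → track 102.2°, groundspeed 65.2 kt
Leg 4: heading 308.7°; drift -16.8° → track 291.9°, groundspeed 137.1 kt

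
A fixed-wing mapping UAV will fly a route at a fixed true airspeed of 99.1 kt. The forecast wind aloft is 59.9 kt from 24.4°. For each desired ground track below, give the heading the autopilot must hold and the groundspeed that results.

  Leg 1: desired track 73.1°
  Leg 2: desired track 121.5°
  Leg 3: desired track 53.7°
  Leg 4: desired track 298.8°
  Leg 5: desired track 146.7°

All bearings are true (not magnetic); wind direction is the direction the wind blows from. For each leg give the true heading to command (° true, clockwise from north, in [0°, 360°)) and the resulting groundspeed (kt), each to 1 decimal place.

Leg 1: desired track 73.1°; wind correction -27.0° → command heading 46.1°, groundspeed 48.8 kt
Leg 2: desired track 121.5°; wind correction -36.9° → command heading 84.6°, groundspeed 86.7 kt
Leg 3: desired track 53.7°; wind correction -17.2° → command heading 36.5°, groundspeed 42.4 kt
Leg 4: desired track 298.8°; wind correction +37.1° → command heading 335.9°, groundspeed 74.5 kt
Leg 5: desired track 146.7°; wind correction -30.7° → command heading 116.0°, groundspeed 117.2 kt

Leg 1: heading=46.1°, groundspeed=48.8 kt
Leg 2: heading=84.6°, groundspeed=86.7 kt
Leg 3: heading=36.5°, groundspeed=42.4 kt
Leg 4: heading=335.9°, groundspeed=74.5 kt
Leg 5: heading=116.0°, groundspeed=117.2 kt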